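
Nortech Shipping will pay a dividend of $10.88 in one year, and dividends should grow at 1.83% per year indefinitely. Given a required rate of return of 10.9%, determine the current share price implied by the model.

$119.96

Gordon growth model: P₀ = D₁/(r − g), with D₁ = 10.88 given directly.
P₀ = 10.8800 / (0.109 − 0.0183) = 10.8800 / 0.0907 = 119.9559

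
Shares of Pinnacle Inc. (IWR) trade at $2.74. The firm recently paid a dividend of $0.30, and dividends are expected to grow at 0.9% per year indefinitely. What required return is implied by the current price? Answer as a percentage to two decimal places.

11.95%

Rearranging the constant-growth DDM: r = D₁/P₀ + g.
D₁ = 0.30 × (1 + 0.009) = 0.3027.
r = 0.3027 / 2.74 + 0.009 = 0.11047 + 0.009 = 0.11947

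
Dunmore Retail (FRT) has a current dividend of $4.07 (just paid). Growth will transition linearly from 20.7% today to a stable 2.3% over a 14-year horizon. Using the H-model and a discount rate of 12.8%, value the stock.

$89.58

H-model: P₀ = D₀[(1+g_L) + H(g_S−g_L)]/(r−g_L), with H = 14/2 = 7.
P₀ = 4.07 × [(1+0.023) + 7×(0.207−0.023)] / (0.128−0.023)
   = 4.07 × 2.3110 / 0.105 = 89.5788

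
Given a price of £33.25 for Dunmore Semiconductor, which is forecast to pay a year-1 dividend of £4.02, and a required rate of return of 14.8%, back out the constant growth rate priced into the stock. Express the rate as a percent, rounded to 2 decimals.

2.71%

From P₀ = D₁/(r − g), the implied growth is g = r − D₁/P₀.
g = 0.148 − 4.02/33.25 = 0.148 − 0.12090 = 0.02710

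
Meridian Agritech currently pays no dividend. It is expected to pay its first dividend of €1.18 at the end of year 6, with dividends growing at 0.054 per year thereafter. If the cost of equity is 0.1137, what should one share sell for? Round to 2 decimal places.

€11.54

Deferred-dividend DDM. At t=5 the remaining stream is a growing perpetuity with first payment D_6 = 1.18.
V_5 = D_6/(r−g) = 1.18/(0.1137−0.054) = 19.7655
P₀ = V_5/(1+r)^5 = 19.7655/(1+0.1137)^5 = 11.5363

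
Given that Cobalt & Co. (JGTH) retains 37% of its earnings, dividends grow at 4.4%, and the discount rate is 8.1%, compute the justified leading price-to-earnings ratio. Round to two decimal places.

17.03

Payout ratio b = 1 − 0.37 = 0.63.
Justified leading P/E = b/(r−g) = 0.63/(0.081−0.044) = 17.0270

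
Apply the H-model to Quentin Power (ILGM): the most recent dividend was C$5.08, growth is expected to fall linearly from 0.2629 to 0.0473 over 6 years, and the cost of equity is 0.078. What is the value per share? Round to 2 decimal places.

C$280.33

H-model: P₀ = D₀[(1+g_L) + H(g_S−g_L)]/(r−g_L), with H = 6/2 = 3.
P₀ = 5.08 × [(1+0.0473) + 3×(0.2629−0.0473)] / (0.078−0.0473)
   = 5.08 × 1.6941 / 0.0307 = 280.3266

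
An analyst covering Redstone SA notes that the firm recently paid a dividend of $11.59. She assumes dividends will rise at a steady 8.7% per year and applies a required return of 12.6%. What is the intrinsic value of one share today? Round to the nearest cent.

$323.03

Gordon growth model: P₀ = D₁/(r − g). D₁ = 11.59 × (1 + 0.087) = 12.5983.
P₀ = 12.5983 / (0.126 − 0.087) = 12.5983 / 0.039 = 323.0341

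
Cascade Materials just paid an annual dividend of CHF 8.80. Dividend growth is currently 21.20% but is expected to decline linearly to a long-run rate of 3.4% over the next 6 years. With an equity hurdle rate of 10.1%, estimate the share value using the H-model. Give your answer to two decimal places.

H-model: P₀ = D₀[(1+g_L) + H(g_S−g_L)]/(r−g_L), with H = 6/2 = 3.
P₀ = 8.80 × [(1+0.034) + 3×(0.212−0.034)] / (0.101−0.034)
   = 8.80 × 1.5680 / 0.067 = 205.9463

CHF 205.95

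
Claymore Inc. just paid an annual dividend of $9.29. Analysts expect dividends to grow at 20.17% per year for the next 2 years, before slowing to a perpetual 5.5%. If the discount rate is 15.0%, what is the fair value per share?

Two-stage DDM. Project D₁…D_2 at 0.2017, terminal growth 0.055, discount at r = 0.15.
D_1 = 11.1638
D_2 = 13.4155
Terminal value at t=2: TV = D_3/(r−g) = 14.1534/(0.15−0.055) = 148.9830
P₀ = 11.1638/(1+0.15)^1 + 13.4155/(1+0.15)^2 + 148.9830/(1+0.15)^2 = 132.5043

$132.50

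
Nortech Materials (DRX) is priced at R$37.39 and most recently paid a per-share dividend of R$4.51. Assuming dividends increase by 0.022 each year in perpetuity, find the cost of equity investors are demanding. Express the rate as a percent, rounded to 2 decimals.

14.53%

Rearranging the constant-growth DDM: r = D₁/P₀ + g.
D₁ = 4.51 × (1 + 0.022) = 4.6092.
r = 4.6092 / 37.39 + 0.022 = 0.12327 + 0.022 = 0.14527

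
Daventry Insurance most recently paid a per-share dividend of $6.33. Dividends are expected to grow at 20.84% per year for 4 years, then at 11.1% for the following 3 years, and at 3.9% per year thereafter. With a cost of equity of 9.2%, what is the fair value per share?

Three-stage DDM. Project D₁…D_7; terminal Gordon value at t=7 with g = 0.039; discount at r = 0.092.
D_1 = 7.6492
D_2 = 9.2433
D_3 = 11.1696
D_4 = 13.4973
D_5 = 14.9955
D_6 = 16.6600
D_7 = 18.5092
TV_7 = 19.2311/(0.092−0.039) = 362.8511
P₀ = Σ Dₜ/(1+r)ᵗ + TV_7/(1+r)^7 = 258.2652

$258.27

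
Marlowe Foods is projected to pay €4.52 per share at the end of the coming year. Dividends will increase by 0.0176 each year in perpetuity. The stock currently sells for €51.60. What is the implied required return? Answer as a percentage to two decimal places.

Rearranging the constant-growth DDM: r = D₁/P₀ + g.
r = 4.5200 / 51.60 + 0.0176 = 0.08760 + 0.0176 = 0.10520

10.52%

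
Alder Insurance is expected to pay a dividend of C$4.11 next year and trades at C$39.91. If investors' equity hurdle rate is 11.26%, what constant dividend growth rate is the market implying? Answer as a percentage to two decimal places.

0.96%

From P₀ = D₁/(r − g), the implied growth is g = r − D₁/P₀.
g = 0.1126 − 4.11/39.91 = 0.1126 − 0.10298 = 0.00962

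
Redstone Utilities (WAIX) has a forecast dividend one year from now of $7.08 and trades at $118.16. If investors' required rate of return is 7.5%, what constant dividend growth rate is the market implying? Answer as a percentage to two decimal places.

1.51%

From P₀ = D₁/(r − g), the implied growth is g = r − D₁/P₀.
g = 0.075 − 7.08/118.16 = 0.075 − 0.05992 = 0.01508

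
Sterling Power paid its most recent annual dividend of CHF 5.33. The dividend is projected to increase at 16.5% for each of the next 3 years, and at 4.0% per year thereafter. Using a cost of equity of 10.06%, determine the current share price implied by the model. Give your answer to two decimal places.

Two-stage DDM. Project D₁…D_3 at 0.165, terminal growth 0.04, discount at r = 0.1006.
D_1 = 6.2095
D_2 = 7.2340
D_3 = 8.4276
Terminal value at t=3: TV = D_4/(r−g) = 8.7647/(0.1006−0.04) = 144.6324
P₀ = 6.2095/(1+0.1006)^1 + 7.2340/(1+0.1006)^2 + 8.4276/(1+0.1006)^3 + 144.6324/(1+0.1006)^3 = 126.4222

CHF 126.42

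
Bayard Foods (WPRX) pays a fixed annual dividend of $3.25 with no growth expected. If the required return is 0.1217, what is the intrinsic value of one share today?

Zero-growth DDM (perpetuity): P₀ = D/r = 3.25 / 0.1217 = 26.7050

$26.71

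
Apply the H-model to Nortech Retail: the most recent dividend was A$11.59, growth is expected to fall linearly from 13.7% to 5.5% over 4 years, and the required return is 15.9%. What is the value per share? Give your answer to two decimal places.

H-model: P₀ = D₀[(1+g_L) + H(g_S−g_L)]/(r−g_L), with H = 4/2 = 2.
P₀ = 11.59 × [(1+0.055) + 2×(0.137−0.055)] / (0.159−0.055)
   = 11.59 × 1.2190 / 0.104 = 135.8482

A$135.85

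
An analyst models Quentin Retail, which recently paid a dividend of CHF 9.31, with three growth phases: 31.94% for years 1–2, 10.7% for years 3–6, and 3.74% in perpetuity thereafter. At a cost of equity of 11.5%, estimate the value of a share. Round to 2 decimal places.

CHF 244.60

Three-stage DDM. Project D₁…D_6; terminal Gordon value at t=6 with g = 0.0374; discount at r = 0.115.
D_1 = 12.2836
D_2 = 16.2070
D_3 = 17.9411
D_4 = 19.8609
D_5 = 21.9860
D_6 = 24.3385
TV_6 = 25.2487/(0.115−0.0374) = 325.3701
P₀ = Σ Dₜ/(1+r)ᵗ + TV_6/(1+r)^6 = 244.5972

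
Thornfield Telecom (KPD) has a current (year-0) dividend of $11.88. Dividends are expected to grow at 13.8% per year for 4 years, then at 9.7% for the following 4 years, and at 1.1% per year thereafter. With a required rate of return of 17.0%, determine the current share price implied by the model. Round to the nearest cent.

Three-stage DDM. Project D₁…D_8; terminal Gordon value at t=8 with g = 0.011; discount at r = 0.17.
D_1 = 13.5194
D_2 = 15.3851
D_3 = 17.5083
D_4 = 19.9244
D_5 = 21.8571
D_6 = 23.9772
D_7 = 26.3030
D_8 = 28.8544
TV_8 = 29.1718/(0.17−0.011) = 183.4704
P₀ = Σ Dₜ/(1+r)ᵗ + TV_8/(1+r)^8 = 132.9053

$132.91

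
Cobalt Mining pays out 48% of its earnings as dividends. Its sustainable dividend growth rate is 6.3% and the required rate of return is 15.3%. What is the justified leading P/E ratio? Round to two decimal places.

5.33

Justified leading P/E = b/(r−g) = 0.48/(0.153−0.063) = 5.3333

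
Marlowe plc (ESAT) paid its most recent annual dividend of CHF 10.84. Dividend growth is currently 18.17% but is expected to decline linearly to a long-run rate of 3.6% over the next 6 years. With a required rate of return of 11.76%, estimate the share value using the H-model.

H-model: P₀ = D₀[(1+g_L) + H(g_S−g_L)]/(r−g_L), with H = 6/2 = 3.
P₀ = 10.84 × [(1+0.036) + 3×(0.1817−0.036)] / (0.1176−0.036)
   = 10.84 × 1.4731 / 0.0816 = 195.6912

CHF 195.69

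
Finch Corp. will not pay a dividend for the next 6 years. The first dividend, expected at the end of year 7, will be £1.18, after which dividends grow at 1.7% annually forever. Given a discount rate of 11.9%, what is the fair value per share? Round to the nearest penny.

Deferred-dividend DDM. At t=6 the remaining stream is a growing perpetuity with first payment D_7 = 1.18.
V_6 = D_7/(r−g) = 1.18/(0.119−0.017) = 11.5686
P₀ = V_6/(1+r)^6 = 11.5686/(1+0.119)^6 = 5.8925

£5.89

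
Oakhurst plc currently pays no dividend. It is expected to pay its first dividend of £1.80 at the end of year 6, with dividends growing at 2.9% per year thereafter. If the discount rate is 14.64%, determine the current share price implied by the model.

Deferred-dividend DDM. At t=5 the remaining stream is a growing perpetuity with first payment D_6 = 1.80.
V_5 = D_6/(r−g) = 1.80/(0.1464−0.029) = 15.3322
P₀ = V_5/(1+r)^5 = 15.3322/(1+0.1464)^5 = 7.7433

£7.74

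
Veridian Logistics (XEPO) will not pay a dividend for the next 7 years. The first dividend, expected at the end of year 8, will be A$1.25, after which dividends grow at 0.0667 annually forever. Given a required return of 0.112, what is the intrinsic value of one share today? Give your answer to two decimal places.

A$13.12

Deferred-dividend DDM. At t=7 the remaining stream is a growing perpetuity with first payment D_8 = 1.25.
V_7 = D_8/(r−g) = 1.25/(0.112−0.0667) = 27.5938
P₀ = V_7/(1+r)^7 = 27.5938/(1+0.112)^7 = 13.1244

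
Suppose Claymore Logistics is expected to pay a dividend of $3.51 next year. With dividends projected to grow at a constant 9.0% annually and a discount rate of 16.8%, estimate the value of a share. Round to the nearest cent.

$45.00

Gordon growth model: P₀ = D₁/(r − g), with D₁ = 3.51 given directly.
P₀ = 3.5100 / (0.168 − 0.09) = 3.5100 / 0.078 = 45.0000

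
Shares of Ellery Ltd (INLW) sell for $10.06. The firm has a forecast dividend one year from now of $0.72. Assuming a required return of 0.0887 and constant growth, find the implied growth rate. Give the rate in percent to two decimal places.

1.71%

From P₀ = D₁/(r − g), the implied growth is g = r − D₁/P₀.
g = 0.0887 − 0.72/10.06 = 0.0887 − 0.07157 = 0.01713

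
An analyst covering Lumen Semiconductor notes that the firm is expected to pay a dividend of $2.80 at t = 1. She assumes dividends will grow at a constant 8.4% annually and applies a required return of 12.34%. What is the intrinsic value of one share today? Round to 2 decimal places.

Gordon growth model: P₀ = D₁/(r − g), with D₁ = 2.80 given directly.
P₀ = 2.8000 / (0.1234 − 0.084) = 2.8000 / 0.0394 = 71.0660

$71.07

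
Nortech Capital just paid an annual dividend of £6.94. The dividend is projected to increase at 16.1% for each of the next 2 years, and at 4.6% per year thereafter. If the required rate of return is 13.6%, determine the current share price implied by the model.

Two-stage DDM. Project D₁…D_2 at 0.161, terminal growth 0.046, discount at r = 0.136.
D_1 = 8.0573
D_2 = 9.3546
Terminal value at t=2: TV = D_3/(r−g) = 9.7849/(0.136−0.046) = 108.7209
P₀ = 8.0573/(1+0.136)^1 + 9.3546/(1+0.136)^2 + 108.7209/(1+0.136)^2 = 98.5889

£98.59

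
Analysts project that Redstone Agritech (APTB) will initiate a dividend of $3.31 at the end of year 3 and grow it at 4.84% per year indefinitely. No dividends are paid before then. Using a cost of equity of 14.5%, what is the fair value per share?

$26.14

Deferred-dividend DDM. At t=2 the remaining stream is a growing perpetuity with first payment D_3 = 3.31.
V_2 = D_3/(r−g) = 3.31/(0.145−0.0484) = 34.2650
P₀ = V_2/(1+r)^2 = 34.2650/(1+0.145)^2 = 26.1360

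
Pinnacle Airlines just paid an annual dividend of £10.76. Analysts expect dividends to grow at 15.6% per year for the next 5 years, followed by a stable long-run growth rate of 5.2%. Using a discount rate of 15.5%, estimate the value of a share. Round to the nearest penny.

Two-stage DDM. Project D₁…D_5 at 0.156, terminal growth 0.052, discount at r = 0.155.
D_1 = 12.4386
D_2 = 14.3790
D_3 = 16.6221
D_4 = 19.2151
D_5 = 22.2127
Terminal value at t=5: TV = D_6/(r−g) = 23.3678/(0.155−0.052) = 226.8715
P₀ = 12.4386/(1+0.155)^1 + 14.3790/(1+0.155)^2 + 16.6221/(1+0.155)^3 + 19.2151/(1+0.155)^4 + 22.2127/(1+0.155)^5 + 226.8715/(1+0.155)^5 = 164.3147

£164.31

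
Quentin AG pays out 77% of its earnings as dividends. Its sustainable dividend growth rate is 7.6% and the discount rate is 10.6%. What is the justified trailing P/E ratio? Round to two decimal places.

27.62

Justified trailing P/E = b(1+g)/(r−g) = 0.77×(1+0.076)/(0.106−0.076) = 27.6173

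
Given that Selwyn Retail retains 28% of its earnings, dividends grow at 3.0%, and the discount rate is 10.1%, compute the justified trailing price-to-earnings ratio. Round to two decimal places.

Payout ratio b = 1 − 0.28 = 0.72.
Justified trailing P/E = b(1+g)/(r−g) = 0.72×(1+0.03)/(0.101−0.03) = 10.4451

10.45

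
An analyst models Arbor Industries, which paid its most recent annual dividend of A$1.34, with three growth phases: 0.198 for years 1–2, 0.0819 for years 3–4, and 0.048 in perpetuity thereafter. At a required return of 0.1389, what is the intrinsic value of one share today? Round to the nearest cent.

A$21.06

Three-stage DDM. Project D₁…D_4; terminal Gordon value at t=4 with g = 0.048; discount at r = 0.1389.
D_1 = 1.6053
D_2 = 1.9232
D_3 = 2.0807
D_4 = 2.2511
TV_4 = 2.3591/(0.1389−0.048) = 25.9531
P₀ = Σ Dₜ/(1+r)ᵗ + TV_4/(1+r)^4 = 21.0645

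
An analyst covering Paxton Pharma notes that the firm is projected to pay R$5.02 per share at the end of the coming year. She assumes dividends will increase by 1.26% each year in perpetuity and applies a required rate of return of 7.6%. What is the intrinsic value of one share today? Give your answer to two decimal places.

R$79.18

Gordon growth model: P₀ = D₁/(r − g), with D₁ = 5.02 given directly.
P₀ = 5.0200 / (0.076 − 0.0126) = 5.0200 / 0.0634 = 79.1798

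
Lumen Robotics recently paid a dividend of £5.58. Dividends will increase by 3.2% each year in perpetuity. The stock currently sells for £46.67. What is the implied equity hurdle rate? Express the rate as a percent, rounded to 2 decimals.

Rearranging the constant-growth DDM: r = D₁/P₀ + g.
D₁ = 5.58 × (1 + 0.032) = 5.7586.
r = 5.7586 / 46.67 + 0.032 = 0.12339 + 0.032 = 0.15539

15.54%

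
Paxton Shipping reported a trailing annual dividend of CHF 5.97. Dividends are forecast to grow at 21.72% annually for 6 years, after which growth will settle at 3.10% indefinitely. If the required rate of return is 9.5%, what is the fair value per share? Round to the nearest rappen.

Two-stage DDM. Project D₁…D_6 at 0.2172, terminal growth 0.031, discount at r = 0.095.
D_1 = 7.2667
D_2 = 8.8450
D_3 = 10.7661
D_4 = 13.1045
D_5 = 15.9509
D_6 = 19.4154
Terminal value at t=6: TV = D_7/(r−g) = 20.0173/(0.095−0.031) = 312.7697
P₀ = 7.2667/(1+0.095)^1 + 8.8450/(1+0.095)^2 + 10.7661/(1+0.095)^3 + 13.1045/(1+0.095)^4 + 15.9509/(1+0.095)^5 + 19.4154/(1+0.095)^6 + 312.7697/(1+0.095)^6 = 234.1668

CHF 234.17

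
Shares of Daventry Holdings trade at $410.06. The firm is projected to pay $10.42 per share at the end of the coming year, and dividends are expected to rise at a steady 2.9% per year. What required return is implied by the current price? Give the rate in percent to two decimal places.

Rearranging the constant-growth DDM: r = D₁/P₀ + g.
r = 10.4200 / 410.06 + 0.029 = 0.02541 + 0.029 = 0.05441

5.44%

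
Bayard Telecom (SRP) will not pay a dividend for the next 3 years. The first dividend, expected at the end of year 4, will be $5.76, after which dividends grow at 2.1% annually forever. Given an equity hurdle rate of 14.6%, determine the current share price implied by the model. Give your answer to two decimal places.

$30.62

Deferred-dividend DDM. At t=3 the remaining stream is a growing perpetuity with first payment D_4 = 5.76.
V_3 = D_4/(r−g) = 5.76/(0.146−0.021) = 46.0800
P₀ = V_3/(1+r)^3 = 46.0800/(1+0.146)^3 = 30.6167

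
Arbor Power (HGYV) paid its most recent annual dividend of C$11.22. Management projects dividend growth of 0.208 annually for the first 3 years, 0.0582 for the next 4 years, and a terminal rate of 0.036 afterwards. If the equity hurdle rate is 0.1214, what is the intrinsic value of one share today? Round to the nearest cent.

Three-stage DDM. Project D₁…D_7; terminal Gordon value at t=7 with g = 0.036; discount at r = 0.1214.
D_1 = 13.5538
D_2 = 16.3729
D_3 = 19.7785
D_4 = 20.9296
D_5 = 22.1477
D_6 = 23.4367
D_7 = 24.8007
TV_7 = 25.6936/(0.1214−0.036) = 300.8615
P₀ = Σ Dₜ/(1+r)ᵗ + TV_7/(1+r)^7 = 222.6710

C$222.67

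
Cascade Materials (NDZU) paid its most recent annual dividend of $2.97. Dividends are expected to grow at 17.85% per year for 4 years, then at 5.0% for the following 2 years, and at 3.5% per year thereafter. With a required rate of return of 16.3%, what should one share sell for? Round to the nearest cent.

Three-stage DDM. Project D₁…D_6; terminal Gordon value at t=6 with g = 0.035; discount at r = 0.163.
D_1 = 3.5001
D_2 = 4.1249
D_3 = 4.8612
D_4 = 5.7289
D_5 = 6.0154
D_6 = 6.3162
TV_6 = 6.5372/(0.163−0.035) = 51.0721
P₀ = Σ Dₜ/(1+r)ᵗ + TV_6/(1+r)^6 = 38.3008

$38.30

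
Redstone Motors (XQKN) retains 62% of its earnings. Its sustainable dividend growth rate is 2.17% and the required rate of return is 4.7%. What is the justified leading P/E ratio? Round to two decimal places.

Payout ratio b = 1 − 0.62 = 0.38.
Justified leading P/E = b/(r−g) = 0.38/(0.047−0.0217) = 15.0198

15.02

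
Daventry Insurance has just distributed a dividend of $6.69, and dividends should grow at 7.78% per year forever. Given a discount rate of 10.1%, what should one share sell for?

$310.80

Gordon growth model: P₀ = D₁/(r − g). D₁ = 6.69 × (1 + 0.0778) = 7.2105.
P₀ = 7.2105 / (0.101 − 0.0778) = 7.2105 / 0.0232 = 310.7966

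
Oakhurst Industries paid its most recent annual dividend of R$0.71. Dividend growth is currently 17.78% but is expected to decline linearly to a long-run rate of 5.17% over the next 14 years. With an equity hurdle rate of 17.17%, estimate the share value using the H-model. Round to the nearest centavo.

R$11.45

H-model: P₀ = D₀[(1+g_L) + H(g_S−g_L)]/(r−g_L), with H = 14/2 = 7.
P₀ = 0.71 × [(1+0.0517) + 7×(0.1778−0.0517)] / (0.1717−0.0517)
   = 0.71 × 1.9344 / 0.12 = 11.4452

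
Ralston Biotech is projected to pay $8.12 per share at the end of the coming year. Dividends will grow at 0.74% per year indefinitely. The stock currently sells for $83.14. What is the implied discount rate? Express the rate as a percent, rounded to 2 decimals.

10.51%

Rearranging the constant-growth DDM: r = D₁/P₀ + g.
r = 8.1200 / 83.14 + 0.0074 = 0.09767 + 0.0074 = 0.10507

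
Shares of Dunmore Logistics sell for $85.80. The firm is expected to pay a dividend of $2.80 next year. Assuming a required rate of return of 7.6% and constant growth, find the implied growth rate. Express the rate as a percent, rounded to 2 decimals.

4.34%

From P₀ = D₁/(r − g), the implied growth is g = r − D₁/P₀.
g = 0.076 − 2.80/85.80 = 0.076 − 0.03263 = 0.04337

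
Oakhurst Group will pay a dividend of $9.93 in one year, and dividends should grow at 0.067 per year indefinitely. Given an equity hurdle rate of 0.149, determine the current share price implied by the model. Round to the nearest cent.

Gordon growth model: P₀ = D₁/(r − g), with D₁ = 9.93 given directly.
P₀ = 9.9300 / (0.149 − 0.067) = 9.9300 / 0.082 = 121.0976

$121.10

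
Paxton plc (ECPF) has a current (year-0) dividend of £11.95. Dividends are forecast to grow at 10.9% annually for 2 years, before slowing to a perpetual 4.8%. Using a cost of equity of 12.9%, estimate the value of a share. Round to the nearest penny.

£172.45

Two-stage DDM. Project D₁…D_2 at 0.109, terminal growth 0.048, discount at r = 0.129.
D_1 = 13.2525
D_2 = 14.6971
Terminal value at t=2: TV = D_3/(r−g) = 15.4025/(0.129−0.048) = 190.1548
P₀ = 13.2525/(1+0.129)^1 + 14.6971/(1+0.129)^2 + 190.1548/(1+0.129)^2 = 172.4517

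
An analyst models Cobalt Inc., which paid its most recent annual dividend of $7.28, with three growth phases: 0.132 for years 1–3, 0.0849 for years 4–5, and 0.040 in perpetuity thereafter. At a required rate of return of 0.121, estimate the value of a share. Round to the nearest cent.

$126.70

Three-stage DDM. Project D₁…D_5; terminal Gordon value at t=5 with g = 0.04; discount at r = 0.121.
D_1 = 8.2410
D_2 = 9.3288
D_3 = 10.5602
D_4 = 11.4567
D_5 = 12.4294
TV_5 = 12.9266/(0.121−0.04) = 159.5873
P₀ = Σ Dₜ/(1+r)ᵗ + TV_5/(1+r)^5 = 126.6988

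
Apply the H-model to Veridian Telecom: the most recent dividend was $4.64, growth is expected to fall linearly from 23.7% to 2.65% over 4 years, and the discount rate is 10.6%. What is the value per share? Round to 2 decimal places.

$84.48

H-model: P₀ = D₀[(1+g_L) + H(g_S−g_L)]/(r−g_L), with H = 4/2 = 2.
P₀ = 4.64 × [(1+0.0265) + 2×(0.237−0.0265)] / (0.106−0.0265)
   = 4.64 × 1.4475 / 0.0795 = 84.4830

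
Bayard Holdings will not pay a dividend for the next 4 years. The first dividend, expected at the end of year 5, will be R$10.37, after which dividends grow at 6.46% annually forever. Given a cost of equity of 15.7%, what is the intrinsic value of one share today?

R$62.63

Deferred-dividend DDM. At t=4 the remaining stream is a growing perpetuity with first payment D_5 = 10.37.
V_4 = D_5/(r−g) = 10.37/(0.157−0.0646) = 112.2294
P₀ = V_4/(1+r)^4 = 112.2294/(1+0.157)^4 = 62.6287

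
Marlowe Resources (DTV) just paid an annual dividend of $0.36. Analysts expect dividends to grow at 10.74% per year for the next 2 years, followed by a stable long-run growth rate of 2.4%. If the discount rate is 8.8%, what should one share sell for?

Two-stage DDM. Project D₁…D_2 at 0.1074, terminal growth 0.024, discount at r = 0.088.
D_1 = 0.3987
D_2 = 0.4415
Terminal value at t=2: TV = D_3/(r−g) = 0.4521/(0.088−0.024) = 7.0637
P₀ = 0.3987/(1+0.088)^1 + 0.4415/(1+0.088)^2 + 7.0637/(1+0.088)^2 = 6.7066

$6.71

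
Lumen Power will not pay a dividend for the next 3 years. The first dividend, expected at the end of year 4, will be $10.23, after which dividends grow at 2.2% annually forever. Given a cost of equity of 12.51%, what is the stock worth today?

$69.67

Deferred-dividend DDM. At t=3 the remaining stream is a growing perpetuity with first payment D_4 = 10.23.
V_3 = D_4/(r−g) = 10.23/(0.1251−0.022) = 99.2241
P₀ = V_3/(1+r)^3 = 99.2241/(1+0.1251)^3 = 69.6696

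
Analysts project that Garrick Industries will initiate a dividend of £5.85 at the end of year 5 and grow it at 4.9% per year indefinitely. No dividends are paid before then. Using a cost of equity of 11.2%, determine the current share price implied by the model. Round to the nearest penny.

Deferred-dividend DDM. At t=4 the remaining stream is a growing perpetuity with first payment D_5 = 5.85.
V_4 = D_5/(r−g) = 5.85/(0.112−0.049) = 92.8571
P₀ = V_4/(1+r)^4 = 92.8571/(1+0.112)^4 = 60.7290

£60.73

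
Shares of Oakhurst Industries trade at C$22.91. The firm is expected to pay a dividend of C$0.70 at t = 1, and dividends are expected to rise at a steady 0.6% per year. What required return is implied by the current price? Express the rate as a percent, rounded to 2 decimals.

Rearranging the constant-growth DDM: r = D₁/P₀ + g.
r = 0.7000 / 22.91 + 0.006 = 0.03055 + 0.006 = 0.03655

3.66%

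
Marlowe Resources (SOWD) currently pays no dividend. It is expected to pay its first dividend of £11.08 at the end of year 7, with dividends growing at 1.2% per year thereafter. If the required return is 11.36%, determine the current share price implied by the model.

Deferred-dividend DDM. At t=6 the remaining stream is a growing perpetuity with first payment D_7 = 11.08.
V_6 = D_7/(r−g) = 11.08/(0.1136−0.012) = 109.0551
P₀ = V_6/(1+r)^6 = 109.0551/(1+0.1136)^6 = 57.1835

£57.18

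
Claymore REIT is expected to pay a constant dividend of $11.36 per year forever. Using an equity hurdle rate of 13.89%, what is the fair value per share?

Zero-growth DDM (perpetuity): P₀ = D/r = 11.36 / 0.1389 = 81.7855

$81.79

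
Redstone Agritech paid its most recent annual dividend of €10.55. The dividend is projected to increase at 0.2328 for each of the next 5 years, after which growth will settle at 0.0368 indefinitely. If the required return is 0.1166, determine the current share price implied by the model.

€296.55

Two-stage DDM. Project D₁…D_5 at 0.2328, terminal growth 0.0368, discount at r = 0.1166.
D_1 = 13.0060
D_2 = 16.0338
D_3 = 19.7665
D_4 = 24.3682
D_5 = 30.0411
Terminal value at t=5: TV = D_6/(r−g) = 31.1466/(0.1166−0.0368) = 390.3082
P₀ = 13.0060/(1+0.1166)^1 + 16.0338/(1+0.1166)^2 + 19.7665/(1+0.1166)^3 + 24.3682/(1+0.1166)^4 + 30.0411/(1+0.1166)^5 + 390.3082/(1+0.1166)^5 = 296.5532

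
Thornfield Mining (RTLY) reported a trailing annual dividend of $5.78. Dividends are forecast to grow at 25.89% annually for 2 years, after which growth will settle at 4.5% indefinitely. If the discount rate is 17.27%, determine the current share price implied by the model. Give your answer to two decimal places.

Two-stage DDM. Project D₁…D_2 at 0.2589, terminal growth 0.045, discount at r = 0.1727.
D_1 = 7.2764
D_2 = 9.1603
Terminal value at t=2: TV = D_3/(r−g) = 9.5725/(0.1727−0.045) = 74.9611
P₀ = 7.2764/(1+0.1727)^1 + 9.1603/(1+0.1727)^2 + 74.9611/(1+0.1727)^2 = 67.3740

$67.37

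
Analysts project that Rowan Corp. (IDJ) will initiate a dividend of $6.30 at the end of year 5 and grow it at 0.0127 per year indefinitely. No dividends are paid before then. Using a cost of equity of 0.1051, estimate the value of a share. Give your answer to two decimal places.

$45.72

Deferred-dividend DDM. At t=4 the remaining stream is a growing perpetuity with first payment D_5 = 6.30.
V_4 = D_5/(r−g) = 6.30/(0.1051−0.0127) = 68.1818
P₀ = V_4/(1+r)^4 = 68.1818/(1+0.1051)^4 = 45.7154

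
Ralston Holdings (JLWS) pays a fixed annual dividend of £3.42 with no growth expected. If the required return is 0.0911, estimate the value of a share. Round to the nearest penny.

£37.54

Zero-growth DDM (perpetuity): P₀ = D/r = 3.42 / 0.0911 = 37.5412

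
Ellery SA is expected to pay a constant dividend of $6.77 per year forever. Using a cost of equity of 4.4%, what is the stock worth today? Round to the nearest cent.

Zero-growth DDM (perpetuity): P₀ = D/r = 6.77 / 0.044 = 153.8636

$153.86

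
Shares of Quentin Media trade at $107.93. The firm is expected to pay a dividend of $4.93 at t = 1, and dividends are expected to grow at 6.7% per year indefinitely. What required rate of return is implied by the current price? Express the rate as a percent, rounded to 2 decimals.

11.27%

Rearranging the constant-growth DDM: r = D₁/P₀ + g.
r = 4.9300 / 107.93 + 0.067 = 0.04568 + 0.067 = 0.11268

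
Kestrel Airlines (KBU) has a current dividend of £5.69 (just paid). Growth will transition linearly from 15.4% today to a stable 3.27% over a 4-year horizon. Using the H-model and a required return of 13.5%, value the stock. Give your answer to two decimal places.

H-model: P₀ = D₀[(1+g_L) + H(g_S−g_L)]/(r−g_L), with H = 4/2 = 2.
P₀ = 5.69 × [(1+0.0327) + 2×(0.154−0.0327)] / (0.135−0.0327)
   = 5.69 × 1.2753 / 0.1023 = 70.9331

£70.93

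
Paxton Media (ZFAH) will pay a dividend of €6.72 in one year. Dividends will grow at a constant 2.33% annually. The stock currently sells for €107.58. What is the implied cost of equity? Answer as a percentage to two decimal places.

Rearranging the constant-growth DDM: r = D₁/P₀ + g.
r = 6.7200 / 107.58 + 0.0233 = 0.06247 + 0.0233 = 0.08577

8.58%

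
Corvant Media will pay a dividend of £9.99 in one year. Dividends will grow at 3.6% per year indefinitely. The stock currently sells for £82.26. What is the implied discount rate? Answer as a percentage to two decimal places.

15.74%

Rearranging the constant-growth DDM: r = D₁/P₀ + g.
r = 9.9900 / 82.26 + 0.036 = 0.12144 + 0.036 = 0.15744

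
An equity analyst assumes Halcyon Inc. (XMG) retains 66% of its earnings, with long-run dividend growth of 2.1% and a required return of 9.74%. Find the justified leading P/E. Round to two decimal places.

Payout ratio b = 1 − 0.66 = 0.34.
Justified leading P/E = b/(r−g) = 0.34/(0.0974−0.021) = 4.4503

4.45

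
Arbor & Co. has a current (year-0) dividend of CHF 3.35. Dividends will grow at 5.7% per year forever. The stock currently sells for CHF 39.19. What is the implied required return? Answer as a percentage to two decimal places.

Rearranging the constant-growth DDM: r = D₁/P₀ + g.
D₁ = 3.35 × (1 + 0.057) = 3.5410.
r = 3.5410 / 39.19 + 0.057 = 0.09035 + 0.057 = 0.14735

14.74%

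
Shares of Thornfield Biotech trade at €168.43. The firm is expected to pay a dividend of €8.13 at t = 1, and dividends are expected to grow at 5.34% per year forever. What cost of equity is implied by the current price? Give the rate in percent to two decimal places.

10.17%

Rearranging the constant-growth DDM: r = D₁/P₀ + g.
r = 8.1300 / 168.43 + 0.0534 = 0.04827 + 0.0534 = 0.10167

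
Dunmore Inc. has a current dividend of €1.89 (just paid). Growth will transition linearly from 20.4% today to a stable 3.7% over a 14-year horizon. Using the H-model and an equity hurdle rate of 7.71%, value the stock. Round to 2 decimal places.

€103.97

H-model: P₀ = D₀[(1+g_L) + H(g_S−g_L)]/(r−g_L), with H = 14/2 = 7.
P₀ = 1.89 × [(1+0.037) + 7×(0.204−0.037)] / (0.0771−0.037)
   = 1.89 × 2.2060 / 0.0401 = 103.9736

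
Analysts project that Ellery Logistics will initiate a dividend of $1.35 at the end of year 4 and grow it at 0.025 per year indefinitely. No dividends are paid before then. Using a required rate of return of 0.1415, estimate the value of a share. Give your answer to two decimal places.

$7.79

Deferred-dividend DDM. At t=3 the remaining stream is a growing perpetuity with first payment D_4 = 1.35.
V_3 = D_4/(r−g) = 1.35/(0.1415−0.025) = 11.5880
P₀ = V_3/(1+r)^3 = 11.5880/(1+0.1415)^3 = 7.7908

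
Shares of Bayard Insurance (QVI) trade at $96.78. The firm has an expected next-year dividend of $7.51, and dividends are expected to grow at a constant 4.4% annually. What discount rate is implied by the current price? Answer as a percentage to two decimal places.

Rearranging the constant-growth DDM: r = D₁/P₀ + g.
r = 7.5100 / 96.78 + 0.044 = 0.07760 + 0.044 = 0.12160

12.16%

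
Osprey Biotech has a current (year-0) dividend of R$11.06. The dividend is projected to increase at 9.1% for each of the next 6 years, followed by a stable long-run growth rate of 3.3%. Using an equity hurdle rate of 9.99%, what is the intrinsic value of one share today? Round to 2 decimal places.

Two-stage DDM. Project D₁…D_6 at 0.091, terminal growth 0.033, discount at r = 0.0999.
D_1 = 12.0665
D_2 = 13.1645
D_3 = 14.3625
D_4 = 15.6695
D_5 = 17.0954
D_6 = 18.6511
Terminal value at t=6: TV = D_7/(r−g) = 19.2665/(0.0999−0.033) = 287.9903
P₀ = 12.0665/(1+0.0999)^1 + 13.1645/(1+0.0999)^2 + 14.3625/(1+0.0999)^3 + 15.6695/(1+0.0999)^4 + 17.0954/(1+0.0999)^5 + 18.6511/(1+0.0999)^6 + 287.9903/(1+0.0999)^6 = 227.1575

R$227.16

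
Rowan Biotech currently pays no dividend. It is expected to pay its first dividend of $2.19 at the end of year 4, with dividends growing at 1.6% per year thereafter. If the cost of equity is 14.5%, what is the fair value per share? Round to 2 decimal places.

$11.31

Deferred-dividend DDM. At t=3 the remaining stream is a growing perpetuity with first payment D_4 = 2.19.
V_3 = D_4/(r−g) = 2.19/(0.145−0.016) = 16.9767
P₀ = V_3/(1+r)^3 = 16.9767/(1+0.145)^3 = 11.3094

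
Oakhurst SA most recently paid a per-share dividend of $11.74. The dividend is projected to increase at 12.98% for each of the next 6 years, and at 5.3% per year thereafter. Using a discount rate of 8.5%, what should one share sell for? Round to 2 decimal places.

$573.82

Two-stage DDM. Project D₁…D_6 at 0.1298, terminal growth 0.053, discount at r = 0.085.
D_1 = 13.2639
D_2 = 14.9855
D_3 = 16.9306
D_4 = 19.1282
D_5 = 21.6111
D_6 = 24.4162
Terminal value at t=6: TV = D_7/(r−g) = 25.7102/(0.085−0.053) = 803.4446
P₀ = 13.2639/(1+0.085)^1 + 14.9855/(1+0.085)^2 + 16.9306/(1+0.085)^3 + 19.1282/(1+0.085)^4 + 21.6111/(1+0.085)^5 + 24.4162/(1+0.085)^6 + 803.4446/(1+0.085)^6 = 573.8173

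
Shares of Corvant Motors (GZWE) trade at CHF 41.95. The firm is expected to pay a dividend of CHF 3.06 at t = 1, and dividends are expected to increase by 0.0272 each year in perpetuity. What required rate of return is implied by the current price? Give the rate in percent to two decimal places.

10.01%

Rearranging the constant-growth DDM: r = D₁/P₀ + g.
r = 3.0600 / 41.95 + 0.0272 = 0.07294 + 0.0272 = 0.10014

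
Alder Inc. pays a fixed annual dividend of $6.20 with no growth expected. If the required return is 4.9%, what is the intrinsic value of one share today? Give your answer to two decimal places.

Zero-growth DDM (perpetuity): P₀ = D/r = 6.20 / 0.049 = 126.5306

$126.53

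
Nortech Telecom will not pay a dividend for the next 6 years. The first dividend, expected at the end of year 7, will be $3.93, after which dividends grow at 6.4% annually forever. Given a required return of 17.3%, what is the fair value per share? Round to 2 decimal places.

Deferred-dividend DDM. At t=6 the remaining stream is a growing perpetuity with first payment D_7 = 3.93.
V_6 = D_7/(r−g) = 3.93/(0.173−0.064) = 36.0550
P₀ = V_6/(1+r)^6 = 36.0550/(1+0.173)^6 = 13.8413

$13.84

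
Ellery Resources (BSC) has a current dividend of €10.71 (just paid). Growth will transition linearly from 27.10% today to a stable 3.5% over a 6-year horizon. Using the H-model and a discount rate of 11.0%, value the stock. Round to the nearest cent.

H-model: P₀ = D₀[(1+g_L) + H(g_S−g_L)]/(r−g_L), with H = 6/2 = 3.
P₀ = 10.71 × [(1+0.035) + 3×(0.271−0.035)] / (0.11−0.035)
   = 10.71 × 1.7430 / 0.075 = 248.9004

€248.90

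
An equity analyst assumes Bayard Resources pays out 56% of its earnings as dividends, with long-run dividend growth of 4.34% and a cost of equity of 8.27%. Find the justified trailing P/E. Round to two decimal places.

Justified trailing P/E = b(1+g)/(r−g) = 0.56×(1+0.0434)/(0.0827−0.0434) = 14.8678

14.87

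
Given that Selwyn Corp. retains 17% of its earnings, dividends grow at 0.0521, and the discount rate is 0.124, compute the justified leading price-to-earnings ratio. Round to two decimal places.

Payout ratio b = 1 − 0.17 = 0.83.
Justified leading P/E = b/(r−g) = 0.83/(0.124−0.0521) = 11.5438

11.54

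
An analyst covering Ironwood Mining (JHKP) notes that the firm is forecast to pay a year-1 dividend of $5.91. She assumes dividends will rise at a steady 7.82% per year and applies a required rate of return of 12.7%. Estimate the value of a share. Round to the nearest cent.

$121.11

Gordon growth model: P₀ = D₁/(r − g), with D₁ = 5.91 given directly.
P₀ = 5.9100 / (0.127 − 0.0782) = 5.9100 / 0.0488 = 121.1066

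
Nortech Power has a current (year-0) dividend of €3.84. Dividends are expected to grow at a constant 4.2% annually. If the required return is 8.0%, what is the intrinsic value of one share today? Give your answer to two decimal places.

€105.30

Gordon growth model: P₀ = D₁/(r − g). D₁ = 3.84 × (1 + 0.042) = 4.0013.
P₀ = 4.0013 / (0.08 − 0.042) = 4.0013 / 0.038 = 105.2968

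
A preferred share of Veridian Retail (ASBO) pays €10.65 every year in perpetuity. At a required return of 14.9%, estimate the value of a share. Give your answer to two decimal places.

Zero-growth DDM (perpetuity): P₀ = D/r = 10.65 / 0.149 = 71.4765

€71.48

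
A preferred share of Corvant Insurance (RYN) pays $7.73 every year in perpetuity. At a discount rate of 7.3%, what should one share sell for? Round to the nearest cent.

Zero-growth DDM (perpetuity): P₀ = D/r = 7.73 / 0.073 = 105.8904

$105.89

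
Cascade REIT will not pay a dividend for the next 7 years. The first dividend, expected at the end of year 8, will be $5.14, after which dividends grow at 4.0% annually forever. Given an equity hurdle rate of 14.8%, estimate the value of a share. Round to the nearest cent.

$18.11

Deferred-dividend DDM. At t=7 the remaining stream is a growing perpetuity with first payment D_8 = 5.14.
V_7 = D_8/(r−g) = 5.14/(0.148−0.04) = 47.5926
P₀ = V_7/(1+r)^7 = 47.5926/(1+0.148)^7 = 18.1112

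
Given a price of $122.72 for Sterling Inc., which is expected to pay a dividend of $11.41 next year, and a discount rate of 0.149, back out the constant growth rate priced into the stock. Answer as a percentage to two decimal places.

5.60%

From P₀ = D₁/(r − g), the implied growth is g = r − D₁/P₀.
g = 0.149 − 11.41/122.72 = 0.149 − 0.09298 = 0.05602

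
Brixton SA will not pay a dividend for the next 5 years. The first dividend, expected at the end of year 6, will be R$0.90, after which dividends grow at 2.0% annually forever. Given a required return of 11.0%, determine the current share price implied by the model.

R$5.93

Deferred-dividend DDM. At t=5 the remaining stream is a growing perpetuity with first payment D_6 = 0.90.
V_5 = D_6/(r−g) = 0.90/(0.11−0.02) = 10.0000
P₀ = V_5/(1+r)^5 = 10.0000/(1+0.11)^5 = 5.9345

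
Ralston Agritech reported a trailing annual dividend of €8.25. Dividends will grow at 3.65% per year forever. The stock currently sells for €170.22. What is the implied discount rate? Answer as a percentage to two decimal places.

8.67%

Rearranging the constant-growth DDM: r = D₁/P₀ + g.
D₁ = 8.25 × (1 + 0.0365) = 8.5511.
r = 8.5511 / 170.22 + 0.0365 = 0.05024 + 0.0365 = 0.08674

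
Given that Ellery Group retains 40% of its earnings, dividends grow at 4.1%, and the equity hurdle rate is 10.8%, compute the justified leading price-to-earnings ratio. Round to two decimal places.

Payout ratio b = 1 − 0.40 = 0.60.
Justified leading P/E = b/(r−g) = 0.60/(0.108−0.041) = 8.9552

8.96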